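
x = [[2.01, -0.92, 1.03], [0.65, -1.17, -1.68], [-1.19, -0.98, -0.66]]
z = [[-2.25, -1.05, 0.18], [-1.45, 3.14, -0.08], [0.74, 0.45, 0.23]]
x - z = [[4.26, 0.13, 0.85], [2.10, -4.31, -1.6], [-1.93, -1.43, -0.89]]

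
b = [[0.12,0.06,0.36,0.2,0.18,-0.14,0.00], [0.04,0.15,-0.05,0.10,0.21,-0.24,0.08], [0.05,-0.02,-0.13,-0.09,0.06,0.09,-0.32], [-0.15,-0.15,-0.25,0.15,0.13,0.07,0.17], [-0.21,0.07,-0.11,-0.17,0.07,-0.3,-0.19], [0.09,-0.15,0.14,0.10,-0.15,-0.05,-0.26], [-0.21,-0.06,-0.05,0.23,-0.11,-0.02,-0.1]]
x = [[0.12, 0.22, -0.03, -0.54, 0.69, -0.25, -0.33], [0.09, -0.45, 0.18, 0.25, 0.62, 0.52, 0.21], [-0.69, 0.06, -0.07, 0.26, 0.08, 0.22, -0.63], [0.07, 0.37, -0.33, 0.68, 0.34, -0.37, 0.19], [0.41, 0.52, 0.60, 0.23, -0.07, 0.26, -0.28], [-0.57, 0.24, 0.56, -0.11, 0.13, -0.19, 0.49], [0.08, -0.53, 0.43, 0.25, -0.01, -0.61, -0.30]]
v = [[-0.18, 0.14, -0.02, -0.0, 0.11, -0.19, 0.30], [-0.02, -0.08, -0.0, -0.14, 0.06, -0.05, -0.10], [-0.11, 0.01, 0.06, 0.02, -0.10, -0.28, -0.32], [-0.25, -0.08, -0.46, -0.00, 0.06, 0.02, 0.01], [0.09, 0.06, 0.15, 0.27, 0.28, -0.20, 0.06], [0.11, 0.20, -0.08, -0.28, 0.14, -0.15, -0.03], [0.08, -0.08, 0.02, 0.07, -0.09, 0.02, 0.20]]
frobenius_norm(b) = 1.10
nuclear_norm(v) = 2.63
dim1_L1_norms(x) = [2.18, 2.32, 2.01, 2.35, 2.37, 2.29, 2.21]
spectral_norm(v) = 0.59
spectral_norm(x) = 1.01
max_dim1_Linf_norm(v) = 0.46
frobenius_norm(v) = 1.10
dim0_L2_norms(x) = [1.0, 1.0, 1.0, 1.01, 1.0, 1.0, 1.0]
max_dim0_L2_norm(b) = 0.5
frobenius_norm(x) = 2.65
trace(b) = 0.21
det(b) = -0.00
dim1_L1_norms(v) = [0.94, 0.45, 0.9, 0.88, 1.11, 0.99, 0.56]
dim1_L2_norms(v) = [0.44, 0.21, 0.45, 0.53, 0.48, 0.42, 0.26]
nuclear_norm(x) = 7.01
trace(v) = 0.13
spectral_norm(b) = 0.59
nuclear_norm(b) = 2.63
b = x @ v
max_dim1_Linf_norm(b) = 0.36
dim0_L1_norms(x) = [2.03, 2.39, 2.2, 2.32, 1.94, 2.42, 2.43]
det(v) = -0.00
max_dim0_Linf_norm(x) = 0.69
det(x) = 1.01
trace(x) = -0.28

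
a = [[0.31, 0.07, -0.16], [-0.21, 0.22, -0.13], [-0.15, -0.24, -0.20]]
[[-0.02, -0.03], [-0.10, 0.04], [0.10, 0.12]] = a@[[0.02, -0.19], [-0.42, -0.16], [-0.01, -0.26]]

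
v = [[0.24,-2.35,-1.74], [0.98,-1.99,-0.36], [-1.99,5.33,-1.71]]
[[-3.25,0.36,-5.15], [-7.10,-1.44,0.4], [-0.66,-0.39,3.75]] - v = [[-3.49, 2.71, -3.41], [-8.08, 0.55, 0.76], [1.33, -5.72, 5.46]]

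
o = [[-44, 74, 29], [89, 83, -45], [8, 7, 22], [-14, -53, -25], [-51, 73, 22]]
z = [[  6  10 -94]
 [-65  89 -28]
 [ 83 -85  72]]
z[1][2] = -28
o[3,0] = -14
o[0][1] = 74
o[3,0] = -14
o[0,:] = [-44, 74, 29]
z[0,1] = 10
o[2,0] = 8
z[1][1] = 89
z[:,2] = [-94, -28, 72]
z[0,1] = 10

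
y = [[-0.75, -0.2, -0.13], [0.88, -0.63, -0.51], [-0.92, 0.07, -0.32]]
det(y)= -0.261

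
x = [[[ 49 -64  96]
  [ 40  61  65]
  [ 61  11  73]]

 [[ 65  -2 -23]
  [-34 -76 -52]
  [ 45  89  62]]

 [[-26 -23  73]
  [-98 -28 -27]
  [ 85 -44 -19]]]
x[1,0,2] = -23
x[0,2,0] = 61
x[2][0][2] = 73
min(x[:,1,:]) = -98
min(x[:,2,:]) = -44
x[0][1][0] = 40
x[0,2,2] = 73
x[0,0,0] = 49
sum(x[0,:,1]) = 8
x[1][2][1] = 89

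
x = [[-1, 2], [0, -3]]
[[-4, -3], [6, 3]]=x @ [[0, 1], [-2, -1]]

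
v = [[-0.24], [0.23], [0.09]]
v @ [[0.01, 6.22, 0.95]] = [[-0.00, -1.49, -0.23], [0.0, 1.43, 0.22], [0.0, 0.56, 0.09]]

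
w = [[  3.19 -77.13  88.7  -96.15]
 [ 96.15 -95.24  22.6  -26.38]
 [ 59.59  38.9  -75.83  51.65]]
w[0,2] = 88.7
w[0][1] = -77.13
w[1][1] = -95.24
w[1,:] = [96.15, -95.24, 22.6, -26.38]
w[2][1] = 38.9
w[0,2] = 88.7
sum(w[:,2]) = 35.47000000000001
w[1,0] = 96.15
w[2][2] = -75.83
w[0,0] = 3.19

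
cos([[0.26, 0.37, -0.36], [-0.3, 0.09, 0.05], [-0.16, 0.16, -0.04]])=[[0.99, -0.04, 0.03], [0.06, 1.05, -0.06], [0.04, 0.03, 0.97]]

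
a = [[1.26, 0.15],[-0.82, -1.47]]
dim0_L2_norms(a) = [1.5, 1.48]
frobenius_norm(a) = 2.11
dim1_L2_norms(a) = [1.27, 1.68]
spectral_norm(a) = 1.90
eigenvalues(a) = [1.21, -1.42]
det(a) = -1.73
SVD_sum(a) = [[0.72, 0.7],[-1.16, -1.12]] + [[0.54, -0.55], [0.34, -0.35]]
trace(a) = -0.21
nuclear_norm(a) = 2.81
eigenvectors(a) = [[0.96,  -0.06],  [-0.29,  1.00]]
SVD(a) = [[-0.53, 0.85], [0.85, 0.53]] @ diag([1.9017428569838248, 0.9092711949198647]) @ [[-0.72, -0.7], [0.70, -0.72]]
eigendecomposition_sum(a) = [[1.24, 0.07], [-0.38, -0.02]] + [[0.02,0.08], [-0.44,-1.45]]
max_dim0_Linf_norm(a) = 1.47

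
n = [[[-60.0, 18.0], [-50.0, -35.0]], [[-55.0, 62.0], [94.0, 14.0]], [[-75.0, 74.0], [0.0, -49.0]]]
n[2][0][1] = 74.0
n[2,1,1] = -49.0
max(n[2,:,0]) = 0.0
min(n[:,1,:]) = -50.0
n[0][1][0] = -50.0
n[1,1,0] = 94.0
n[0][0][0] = -60.0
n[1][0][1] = 62.0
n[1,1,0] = 94.0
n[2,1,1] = -49.0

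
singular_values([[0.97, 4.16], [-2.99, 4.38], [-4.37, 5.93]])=[9.55, 3.06]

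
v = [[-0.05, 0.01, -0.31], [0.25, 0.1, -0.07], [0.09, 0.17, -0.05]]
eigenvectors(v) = [[-0.08-0.54j, (-0.08+0.54j), 0.75+0.00j], [-0.68+0.00j, (-0.68-0j), -0.60+0.00j], [(-0.39+0.3j), (-0.39-0.3j), 0.28+0.00j]]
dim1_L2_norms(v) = [0.31, 0.28, 0.2]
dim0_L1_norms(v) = [0.39, 0.28, 0.43]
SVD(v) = [[0.63, -0.77, -0.06], [0.63, 0.56, -0.54], [0.45, 0.3, 0.84]] @ diag([0.34352449706244026, 0.2939955119093035, 0.10562934675166749]) @ [[0.49, 0.42, -0.76], [0.70, 0.34, 0.63], [-0.53, 0.84, 0.13]]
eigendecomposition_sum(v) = [[(0.01+0.08j),(-0.03+0.07j),-0.09-0.06j], [0.10+0.00j,0.08+0.05j,(-0.08+0.11j)], [(0.06-0.04j),(0.07-0j),-0.00+0.10j]] + [[(0.01-0.08j), (-0.03-0.07j), -0.09+0.06j], [(0.1-0j), (0.08-0.05j), -0.08-0.11j], [(0.06+0.04j), 0.07+0.00j, -0.00-0.10j]] + [[(-0.07-0j),0.08-0.00j,-0.12+0.00j], [(0.05+0j),(-0.06+0j),(0.1-0j)], [(-0.03-0j),(0.03-0j),(-0.05+0j)]]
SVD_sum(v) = [[0.11, 0.09, -0.17], [0.11, 0.09, -0.17], [0.08, 0.07, -0.12]] + [[-0.16, -0.08, -0.14],  [0.11, 0.06, 0.1],  [0.06, 0.03, 0.06]] + [[0.0, -0.01, -0.00],  [0.03, -0.05, -0.01],  [-0.05, 0.07, 0.01]]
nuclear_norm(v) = 0.74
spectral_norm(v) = 0.34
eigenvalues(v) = [(0.09+0.23j), (0.09-0.23j), (-0.18+0j)]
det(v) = -0.01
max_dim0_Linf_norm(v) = 0.31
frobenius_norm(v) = 0.46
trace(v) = 0.00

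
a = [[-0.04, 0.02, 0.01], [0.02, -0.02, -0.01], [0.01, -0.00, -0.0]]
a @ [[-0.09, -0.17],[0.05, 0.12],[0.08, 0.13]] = [[0.01, 0.01], [-0.00, -0.01], [-0.00, -0.0]]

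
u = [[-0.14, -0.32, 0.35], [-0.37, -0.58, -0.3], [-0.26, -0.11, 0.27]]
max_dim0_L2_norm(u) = 0.67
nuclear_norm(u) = 1.50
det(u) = -0.07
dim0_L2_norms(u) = [0.47, 0.67, 0.53]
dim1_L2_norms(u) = [0.49, 0.75, 0.39]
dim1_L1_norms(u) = [0.81, 1.25, 0.64]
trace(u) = -0.45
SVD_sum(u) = [[-0.18,-0.27,-0.02],[-0.39,-0.58,-0.04],[-0.12,-0.18,-0.01]] + [[-0.04, 0.00, 0.36],  [0.03, -0.0, -0.26],  [-0.03, 0.00, 0.30]] + [[0.08,-0.06,0.01], [-0.00,0.00,-0.0], [-0.1,0.07,-0.01]]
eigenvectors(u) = [[(0.36+0j),-0.72+0.00j,-0.72-0.00j], [(0.92+0j),(0.46+0.04j),(0.46-0.04j)], [0.18+0.00j,-0.22-0.47j,-0.22+0.47j]]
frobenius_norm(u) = 0.98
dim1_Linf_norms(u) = [0.35, 0.58, 0.27]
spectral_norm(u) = 0.81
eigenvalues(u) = [(-0.78+0j), (0.17+0.25j), (0.17-0.25j)]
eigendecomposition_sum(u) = [[(-0.15+0j),  -0.24+0.00j,  -0.02+0.00j], [-0.38+0.00j,  -0.63+0.00j,  (-0.05+0j)], [-0.08+0.00j,  (-0.13+0j),  (-0.01+0j)]] + [[0.00+0.14j, (-0.04-0.03j), (0.19-0.13j)], [(0.01-0.09j), 0.02+0.02j, (-0.12+0.07j)], [(-0.09+0.05j), 0.01-0.03j, (0.14+0.08j)]] + [[0.00-0.14j, (-0.04+0.03j), 0.19+0.13j], [0.01+0.09j, 0.02-0.02j, (-0.12-0.07j)], [-0.09-0.05j, (0.01+0.03j), (0.14-0.08j)]]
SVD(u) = [[-0.4, -0.68, 0.62], [-0.88, 0.48, -0.04], [-0.27, -0.56, -0.79]] @ diag([0.8052134185872521, 0.5352172693235281, 0.15991818265880997]) @ [[0.56, 0.83, 0.06], [0.11, -0.00, -0.99], [0.82, -0.56, 0.10]]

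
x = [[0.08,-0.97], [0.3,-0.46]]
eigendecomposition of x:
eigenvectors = [[(-0.87+0j), -0.87-0.00j], [-0.24+0.42j, (-0.24-0.42j)]]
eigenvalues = [(-0.19+0.47j), (-0.19-0.47j)]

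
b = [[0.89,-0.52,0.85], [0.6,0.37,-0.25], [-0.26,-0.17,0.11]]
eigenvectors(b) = [[0.75+0.00j, 0.75-0.00j, -0.19+0.00j], [0.17-0.58j, 0.17+0.58j, 0.74+0.00j], [-0.07+0.26j, (-0.07-0.26j), (0.65+0j)]]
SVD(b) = [[-0.99,0.12,-0.00], [-0.11,-0.91,0.40], [0.05,0.40,0.91]] @ diag([1.3423280784501819, 0.8069228725833621, 0.005550450977817858]) @ [[-0.72,0.35,-0.60],[-0.67,-0.58,0.46],[0.19,-0.74,-0.65]]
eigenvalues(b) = [(0.69+0.7j), (0.69-0.7j), (-0.01+0j)]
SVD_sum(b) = [[0.96, -0.46, 0.8], [0.11, -0.05, 0.09], [-0.04, 0.02, -0.04]] + [[-0.07, -0.06, 0.05], [0.49, 0.42, -0.34], [-0.22, -0.19, 0.15]] + [[-0.0, 0.00, 0.00], [0.00, -0.0, -0.0], [0.0, -0.00, -0.00]]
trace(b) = 1.37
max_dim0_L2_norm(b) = 1.1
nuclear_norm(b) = 2.15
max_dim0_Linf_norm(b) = 0.89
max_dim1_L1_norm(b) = 2.26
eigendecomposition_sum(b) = [[(0.45+0.25j), -0.26+0.31j, 0.42-0.28j], [(0.3-0.29j), 0.19+0.28j, (-0.12-0.4j)], [-0.13+0.13j, (-0.08-0.12j), 0.06+0.17j]] + [[0.45-0.25j, -0.26-0.31j, (0.42+0.28j)], [(0.3+0.29j), 0.19-0.28j, (-0.12+0.4j)], [-0.13-0.13j, -0.08+0.12j, (0.06-0.17j)]] + [[-0.00+0.00j, -0j, 0j], [0.00-0.00j, (-0+0j), -0.00-0.00j], [-0j, -0.00+0.00j, -0.00-0.00j]]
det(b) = -0.01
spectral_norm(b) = 1.34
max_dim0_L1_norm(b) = 1.75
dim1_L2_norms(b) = [1.34, 0.75, 0.33]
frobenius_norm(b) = 1.57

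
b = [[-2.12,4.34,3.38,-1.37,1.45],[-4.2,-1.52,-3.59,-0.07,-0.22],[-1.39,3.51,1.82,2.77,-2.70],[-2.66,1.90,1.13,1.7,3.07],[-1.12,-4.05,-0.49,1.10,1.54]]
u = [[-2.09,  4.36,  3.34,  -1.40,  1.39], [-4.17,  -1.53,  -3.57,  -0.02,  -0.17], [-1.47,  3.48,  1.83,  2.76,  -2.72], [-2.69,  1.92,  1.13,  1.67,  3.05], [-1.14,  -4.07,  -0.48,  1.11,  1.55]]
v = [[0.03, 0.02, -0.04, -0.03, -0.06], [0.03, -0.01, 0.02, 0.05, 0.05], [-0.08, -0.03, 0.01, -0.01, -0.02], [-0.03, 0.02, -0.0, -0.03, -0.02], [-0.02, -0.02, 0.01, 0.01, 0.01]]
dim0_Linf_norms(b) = [4.2, 4.34, 3.59, 2.77, 3.07]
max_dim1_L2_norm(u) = 6.2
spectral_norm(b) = 8.67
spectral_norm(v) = 0.12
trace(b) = 1.42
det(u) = 1386.97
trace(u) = 1.43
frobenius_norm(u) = 12.23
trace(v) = 0.01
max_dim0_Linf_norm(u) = 4.36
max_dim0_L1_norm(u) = 15.36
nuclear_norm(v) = 0.26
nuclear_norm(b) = 24.62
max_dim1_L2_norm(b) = 6.22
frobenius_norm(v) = 0.16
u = b + v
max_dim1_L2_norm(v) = 0.09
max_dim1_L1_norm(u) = 12.58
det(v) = -0.00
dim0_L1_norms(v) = [0.19, 0.1, 0.08, 0.13, 0.16]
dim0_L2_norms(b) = [5.69, 7.31, 5.4, 3.7, 4.61]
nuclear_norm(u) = 24.58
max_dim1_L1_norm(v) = 0.18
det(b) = 1398.81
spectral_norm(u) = 8.67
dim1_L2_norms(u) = [6.2, 5.7, 5.71, 4.93, 4.66]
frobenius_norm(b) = 12.24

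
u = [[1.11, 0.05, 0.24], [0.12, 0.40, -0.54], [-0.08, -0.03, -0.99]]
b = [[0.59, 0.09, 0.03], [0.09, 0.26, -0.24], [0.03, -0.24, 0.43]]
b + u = [[1.70,0.14,0.27], [0.21,0.66,-0.78], [-0.05,-0.27,-0.56]]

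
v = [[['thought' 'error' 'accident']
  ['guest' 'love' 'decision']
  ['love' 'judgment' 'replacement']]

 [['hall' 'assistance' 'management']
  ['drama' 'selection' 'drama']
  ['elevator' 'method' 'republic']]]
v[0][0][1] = 'error'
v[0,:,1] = ['error', 'love', 'judgment']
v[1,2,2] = 'republic'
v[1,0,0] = 'hall'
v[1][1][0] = 'drama'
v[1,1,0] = 'drama'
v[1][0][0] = 'hall'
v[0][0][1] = 'error'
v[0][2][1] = 'judgment'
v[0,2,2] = 'replacement'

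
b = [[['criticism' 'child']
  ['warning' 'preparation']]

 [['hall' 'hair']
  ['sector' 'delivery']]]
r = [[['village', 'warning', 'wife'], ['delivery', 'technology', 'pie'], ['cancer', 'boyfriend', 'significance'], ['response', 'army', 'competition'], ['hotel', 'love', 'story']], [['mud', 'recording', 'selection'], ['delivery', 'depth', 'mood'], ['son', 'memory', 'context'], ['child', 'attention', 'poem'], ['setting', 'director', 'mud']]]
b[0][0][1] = 'child'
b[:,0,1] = ['child', 'hair']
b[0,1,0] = 'warning'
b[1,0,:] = ['hall', 'hair']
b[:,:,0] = [['criticism', 'warning'], ['hall', 'sector']]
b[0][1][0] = 'warning'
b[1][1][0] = 'sector'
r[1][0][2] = 'selection'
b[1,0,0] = 'hall'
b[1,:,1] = ['hair', 'delivery']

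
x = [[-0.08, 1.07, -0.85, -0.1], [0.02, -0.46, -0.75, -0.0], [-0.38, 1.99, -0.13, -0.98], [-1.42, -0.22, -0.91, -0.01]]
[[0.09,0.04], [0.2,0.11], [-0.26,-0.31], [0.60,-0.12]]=x @ [[-0.27, 0.17],[-0.09, -0.03],[-0.22, -0.13],[0.22, 0.21]]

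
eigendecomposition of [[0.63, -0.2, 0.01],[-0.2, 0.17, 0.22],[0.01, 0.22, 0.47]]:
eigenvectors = [[0.28, 0.84, 0.47],[0.87, -0.43, 0.25],[-0.41, -0.33, 0.85]]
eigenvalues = [0.0, 0.73, 0.54]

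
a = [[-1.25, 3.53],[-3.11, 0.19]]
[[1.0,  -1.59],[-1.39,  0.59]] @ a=[[3.69, 3.23],[-0.10, -4.79]]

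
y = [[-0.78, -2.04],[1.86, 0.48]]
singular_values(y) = [2.59, 1.32]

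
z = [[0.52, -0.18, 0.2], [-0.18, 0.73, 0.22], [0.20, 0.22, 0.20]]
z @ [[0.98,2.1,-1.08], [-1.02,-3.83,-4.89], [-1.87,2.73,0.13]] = [[0.32, 2.33, 0.34], [-1.33, -2.57, -3.35], [-0.4, 0.12, -1.27]]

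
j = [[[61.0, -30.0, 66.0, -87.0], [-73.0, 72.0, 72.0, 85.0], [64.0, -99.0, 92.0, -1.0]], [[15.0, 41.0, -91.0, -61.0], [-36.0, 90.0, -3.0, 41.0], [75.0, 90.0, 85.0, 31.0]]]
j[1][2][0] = 75.0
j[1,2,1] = 90.0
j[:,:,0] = [[61.0, -73.0, 64.0], [15.0, -36.0, 75.0]]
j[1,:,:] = [[15.0, 41.0, -91.0, -61.0], [-36.0, 90.0, -3.0, 41.0], [75.0, 90.0, 85.0, 31.0]]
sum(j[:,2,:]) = 337.0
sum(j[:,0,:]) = -86.0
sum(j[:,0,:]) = -86.0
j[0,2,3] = -1.0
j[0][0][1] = -30.0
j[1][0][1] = 41.0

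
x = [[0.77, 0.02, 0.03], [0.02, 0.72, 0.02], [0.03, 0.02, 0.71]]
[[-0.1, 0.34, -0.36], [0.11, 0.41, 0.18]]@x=[[-0.08,0.24,-0.25], [0.1,0.3,0.14]]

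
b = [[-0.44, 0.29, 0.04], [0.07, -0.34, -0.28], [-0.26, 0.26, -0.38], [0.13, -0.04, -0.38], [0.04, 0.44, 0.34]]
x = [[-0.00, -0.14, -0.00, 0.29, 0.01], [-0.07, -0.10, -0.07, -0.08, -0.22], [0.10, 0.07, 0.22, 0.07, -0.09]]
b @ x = [[-0.02, 0.04, -0.01, -0.15, -0.07], [-0.0, 0.00, -0.04, 0.03, 0.10], [-0.06, -0.02, -0.10, -0.12, -0.03], [-0.04, -0.04, -0.08, 0.01, 0.04], [0.00, -0.03, 0.04, 0.00, -0.13]]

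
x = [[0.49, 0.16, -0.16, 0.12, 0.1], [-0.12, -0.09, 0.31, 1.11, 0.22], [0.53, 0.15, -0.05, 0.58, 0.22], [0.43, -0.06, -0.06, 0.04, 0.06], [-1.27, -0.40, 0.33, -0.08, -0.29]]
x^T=[[0.49, -0.12, 0.53, 0.43, -1.27], [0.16, -0.09, 0.15, -0.06, -0.4], [-0.16, 0.31, -0.05, -0.06, 0.33], [0.12, 1.11, 0.58, 0.04, -0.08], [0.1, 0.22, 0.22, 0.06, -0.29]]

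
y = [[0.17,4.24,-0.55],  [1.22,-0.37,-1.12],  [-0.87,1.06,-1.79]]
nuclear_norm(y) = 7.95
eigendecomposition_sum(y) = [[1.34+0.00j, (1.85+0j), -0.68+0.00j], [(0.66+0j), (0.91+0j), (-0.34+0j)], [(-0.11+0j), -0.16-0.00j, 0.06+0.00j]] + [[-0.58-0.05j, (1.2+0.26j), (0.07+0.94j)],  [0.28-0.20j, (-0.64+0.34j), -0.39-0.40j],  [-0.38-0.64j, 0.61+1.42j, (-0.92+0.76j)]] + [[-0.58+0.05j, 1.20-0.26j, 0.07-0.94j], [0.28+0.20j, -0.64-0.34j, (-0.39+0.4j)], [-0.38+0.64j, (0.61-1.42j), (-0.92-0.76j)]]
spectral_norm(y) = 4.50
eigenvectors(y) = [[-0.89+0.00j, -0.34+0.47j, (-0.34-0.47j)], [(-0.44+0j), (-0.03-0.34j), -0.03+0.34j], [0.08+0.00j, -0.74+0.00j, -0.74-0.00j]]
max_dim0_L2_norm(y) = 4.39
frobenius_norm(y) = 5.13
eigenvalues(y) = [(2.3+0j), (-2.15+1.05j), (-2.15-1.05j)]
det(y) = 13.17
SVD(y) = [[0.94, -0.24, -0.23], [-0.03, 0.63, -0.78], [0.33, 0.74, 0.58]] @ diag([4.495105912854227, 1.954396139266807, 1.4992193178591273]) @ [[-0.04, 0.97, -0.24], [0.04, -0.24, -0.97], [-1.0, -0.05, -0.03]]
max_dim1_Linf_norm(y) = 4.24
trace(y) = -1.99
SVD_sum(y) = [[-0.16, 4.11, -1.02], [0.00, -0.13, 0.03], [-0.05, 1.45, -0.36]] + [[-0.02, 0.11, 0.46], [0.05, -0.29, -1.19], [0.06, -0.35, -1.41]] + [[0.34, 0.02, 0.01], [1.17, 0.05, 0.03], [-0.87, -0.04, -0.03]]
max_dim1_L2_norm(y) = 4.28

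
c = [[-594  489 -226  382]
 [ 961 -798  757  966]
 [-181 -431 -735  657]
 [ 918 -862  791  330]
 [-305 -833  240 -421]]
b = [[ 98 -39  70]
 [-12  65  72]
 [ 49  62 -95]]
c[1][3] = 966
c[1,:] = [961, -798, 757, 966]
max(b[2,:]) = 62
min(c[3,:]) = -862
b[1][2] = 72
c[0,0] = -594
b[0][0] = 98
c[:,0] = [-594, 961, -181, 918, -305]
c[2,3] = 657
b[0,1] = -39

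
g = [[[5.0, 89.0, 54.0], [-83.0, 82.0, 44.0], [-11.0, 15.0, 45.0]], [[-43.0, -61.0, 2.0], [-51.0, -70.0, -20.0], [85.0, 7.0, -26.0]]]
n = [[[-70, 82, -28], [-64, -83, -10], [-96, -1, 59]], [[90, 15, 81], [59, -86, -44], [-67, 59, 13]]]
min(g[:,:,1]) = -70.0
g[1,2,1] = 7.0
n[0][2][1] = -1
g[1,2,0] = 85.0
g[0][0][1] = 89.0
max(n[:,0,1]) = 82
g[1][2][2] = -26.0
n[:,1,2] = [-10, -44]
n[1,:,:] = [[90, 15, 81], [59, -86, -44], [-67, 59, 13]]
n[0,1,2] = -10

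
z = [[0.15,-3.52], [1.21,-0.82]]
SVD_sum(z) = [[0.45, -3.48],[0.12, -0.96]] + [[-0.3, -0.04], [1.09, 0.14]]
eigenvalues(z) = [(-0.34+2.01j), (-0.34-2.01j)]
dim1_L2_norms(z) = [3.52, 1.46]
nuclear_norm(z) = 4.78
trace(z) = -0.67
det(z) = 4.14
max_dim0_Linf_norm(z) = 3.52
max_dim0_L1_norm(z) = 4.34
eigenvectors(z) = [[(-0.86+0j),-0.86-0.00j], [(-0.12+0.49j),-0.12-0.49j]]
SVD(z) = [[-0.96, -0.27], [-0.27, 0.96]] @ diag([3.6413054717455906, 1.13591129118238]) @ [[-0.13,0.99],[0.99,0.13]]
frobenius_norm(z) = 3.81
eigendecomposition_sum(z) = [[0.08+1.04j, (-1.76-0.29j)], [(0.61+0.1j), (-0.41+0.96j)]] + [[0.08-1.04j, -1.76+0.29j], [(0.61-0.1j), (-0.41-0.96j)]]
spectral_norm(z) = 3.64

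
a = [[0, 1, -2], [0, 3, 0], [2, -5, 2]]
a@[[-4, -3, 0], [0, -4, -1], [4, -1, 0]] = [[-8, -2, -1], [0, -12, -3], [0, 12, 5]]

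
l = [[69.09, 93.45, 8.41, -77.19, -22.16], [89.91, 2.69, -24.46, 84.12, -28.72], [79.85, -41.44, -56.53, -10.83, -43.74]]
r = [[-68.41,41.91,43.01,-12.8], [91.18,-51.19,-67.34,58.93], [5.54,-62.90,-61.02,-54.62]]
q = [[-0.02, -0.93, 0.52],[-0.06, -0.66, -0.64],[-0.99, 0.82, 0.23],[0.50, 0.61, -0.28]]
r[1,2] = -67.34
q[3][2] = -0.283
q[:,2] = [0.518, -0.638, 0.231, -0.283]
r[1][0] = 91.18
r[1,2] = -67.34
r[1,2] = -67.34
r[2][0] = 5.54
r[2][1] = -62.9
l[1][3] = 84.12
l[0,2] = 8.41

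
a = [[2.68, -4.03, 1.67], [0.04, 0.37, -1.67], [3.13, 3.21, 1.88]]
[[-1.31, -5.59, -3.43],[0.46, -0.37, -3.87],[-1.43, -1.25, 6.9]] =a @ [[-0.3, -1.29, -0.8], [0.01, 0.67, 1.4], [-0.28, 0.34, 2.61]]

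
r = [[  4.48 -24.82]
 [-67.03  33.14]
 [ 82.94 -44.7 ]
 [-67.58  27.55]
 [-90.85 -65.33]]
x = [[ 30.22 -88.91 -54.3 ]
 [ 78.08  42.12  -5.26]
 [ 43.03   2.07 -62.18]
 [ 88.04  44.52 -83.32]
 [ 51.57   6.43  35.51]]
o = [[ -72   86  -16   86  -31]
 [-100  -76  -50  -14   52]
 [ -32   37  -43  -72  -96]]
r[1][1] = 33.14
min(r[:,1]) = -65.33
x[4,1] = 6.43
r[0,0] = 4.48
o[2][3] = -72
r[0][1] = -24.82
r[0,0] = 4.48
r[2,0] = 82.94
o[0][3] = 86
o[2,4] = -96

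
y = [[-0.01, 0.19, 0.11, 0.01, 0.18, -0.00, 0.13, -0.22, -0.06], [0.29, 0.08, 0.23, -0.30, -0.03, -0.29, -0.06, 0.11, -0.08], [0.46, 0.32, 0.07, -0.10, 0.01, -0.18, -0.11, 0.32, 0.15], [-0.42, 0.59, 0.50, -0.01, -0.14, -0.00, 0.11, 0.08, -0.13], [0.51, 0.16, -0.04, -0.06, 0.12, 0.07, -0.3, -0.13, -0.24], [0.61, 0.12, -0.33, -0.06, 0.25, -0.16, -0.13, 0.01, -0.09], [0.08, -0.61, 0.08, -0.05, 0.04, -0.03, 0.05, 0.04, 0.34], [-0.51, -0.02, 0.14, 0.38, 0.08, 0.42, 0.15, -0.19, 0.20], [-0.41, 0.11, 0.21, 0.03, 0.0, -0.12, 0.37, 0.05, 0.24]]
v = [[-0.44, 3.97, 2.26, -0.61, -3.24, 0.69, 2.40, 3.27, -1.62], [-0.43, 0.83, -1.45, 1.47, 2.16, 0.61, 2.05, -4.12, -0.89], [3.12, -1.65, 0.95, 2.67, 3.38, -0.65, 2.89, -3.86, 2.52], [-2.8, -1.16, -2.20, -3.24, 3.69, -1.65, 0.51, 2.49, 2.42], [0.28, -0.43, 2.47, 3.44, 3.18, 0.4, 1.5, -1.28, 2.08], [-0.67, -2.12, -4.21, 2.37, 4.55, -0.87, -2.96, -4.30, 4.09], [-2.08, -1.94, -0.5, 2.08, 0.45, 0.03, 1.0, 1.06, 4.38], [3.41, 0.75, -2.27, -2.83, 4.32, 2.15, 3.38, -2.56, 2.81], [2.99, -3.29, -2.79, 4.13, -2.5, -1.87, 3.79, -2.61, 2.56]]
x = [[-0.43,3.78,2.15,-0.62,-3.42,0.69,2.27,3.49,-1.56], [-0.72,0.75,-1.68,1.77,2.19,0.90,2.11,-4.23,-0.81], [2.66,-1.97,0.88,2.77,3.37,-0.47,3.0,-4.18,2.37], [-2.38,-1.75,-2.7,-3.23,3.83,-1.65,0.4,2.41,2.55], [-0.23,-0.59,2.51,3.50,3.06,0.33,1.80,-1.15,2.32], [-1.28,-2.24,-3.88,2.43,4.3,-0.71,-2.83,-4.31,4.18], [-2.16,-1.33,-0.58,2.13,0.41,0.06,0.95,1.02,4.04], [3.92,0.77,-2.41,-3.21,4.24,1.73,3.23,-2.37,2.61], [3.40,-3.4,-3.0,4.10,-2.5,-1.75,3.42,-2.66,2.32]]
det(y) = -0.00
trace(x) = 1.22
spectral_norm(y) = 1.50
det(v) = 620188.45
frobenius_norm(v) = 22.80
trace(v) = 1.41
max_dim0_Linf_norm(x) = 4.31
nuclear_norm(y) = 4.68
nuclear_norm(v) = 56.04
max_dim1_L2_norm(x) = 9.52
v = x + y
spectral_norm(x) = 15.42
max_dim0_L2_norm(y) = 1.24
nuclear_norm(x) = 56.00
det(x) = 475634.22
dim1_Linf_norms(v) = [3.97, 4.12, 3.86, 3.69, 3.44, 4.55, 4.38, 4.32, 4.13]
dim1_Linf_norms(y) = [0.22, 0.3, 0.46, 0.59, 0.51, 0.61, 0.61, 0.51, 0.41]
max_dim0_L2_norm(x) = 9.73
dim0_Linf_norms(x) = [3.92, 3.78, 3.88, 4.1, 4.3, 1.75, 3.42, 4.31, 4.18]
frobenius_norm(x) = 22.88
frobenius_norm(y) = 2.13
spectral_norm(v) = 15.43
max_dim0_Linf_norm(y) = 0.61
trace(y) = 0.19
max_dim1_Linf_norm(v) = 4.55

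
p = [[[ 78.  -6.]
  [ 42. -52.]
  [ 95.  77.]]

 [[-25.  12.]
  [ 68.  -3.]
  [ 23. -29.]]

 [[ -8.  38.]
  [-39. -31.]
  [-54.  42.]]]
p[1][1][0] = 68.0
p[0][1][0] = 42.0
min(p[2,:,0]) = -54.0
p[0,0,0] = 78.0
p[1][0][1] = 12.0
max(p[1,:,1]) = 12.0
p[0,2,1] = 77.0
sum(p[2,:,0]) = -101.0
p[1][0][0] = -25.0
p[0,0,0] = 78.0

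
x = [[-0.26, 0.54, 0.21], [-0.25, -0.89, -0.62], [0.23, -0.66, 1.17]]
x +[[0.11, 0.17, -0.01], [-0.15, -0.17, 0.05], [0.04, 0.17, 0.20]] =[[-0.15,  0.71,  0.2], [-0.40,  -1.06,  -0.57], [0.27,  -0.49,  1.37]]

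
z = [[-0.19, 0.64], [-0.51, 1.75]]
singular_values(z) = [1.94, 0.0]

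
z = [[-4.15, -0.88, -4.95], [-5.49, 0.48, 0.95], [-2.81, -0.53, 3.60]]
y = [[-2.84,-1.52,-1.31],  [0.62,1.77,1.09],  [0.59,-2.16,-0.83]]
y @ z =[[23.81, 2.46, 7.9], [-15.35, -0.27, 2.54], [11.74, -1.12, -7.96]]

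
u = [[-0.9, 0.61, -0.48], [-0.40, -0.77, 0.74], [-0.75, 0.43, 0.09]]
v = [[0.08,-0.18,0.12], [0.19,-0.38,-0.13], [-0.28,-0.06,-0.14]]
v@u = [[-0.09, 0.24, -0.16], [0.08, 0.35, -0.38], [0.38, -0.18, 0.08]]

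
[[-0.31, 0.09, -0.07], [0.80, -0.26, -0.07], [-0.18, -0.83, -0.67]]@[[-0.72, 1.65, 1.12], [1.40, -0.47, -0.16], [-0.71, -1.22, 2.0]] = [[0.40, -0.47, -0.50], [-0.89, 1.53, 0.8], [-0.56, 0.91, -1.41]]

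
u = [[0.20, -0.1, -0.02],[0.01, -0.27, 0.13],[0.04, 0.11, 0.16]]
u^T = [[0.20,0.01,0.04],[-0.10,-0.27,0.11],[-0.02,0.13,0.16]]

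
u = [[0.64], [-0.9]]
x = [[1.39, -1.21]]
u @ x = [[0.89,-0.77], [-1.25,1.09]]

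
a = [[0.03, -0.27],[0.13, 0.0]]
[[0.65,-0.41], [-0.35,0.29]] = a @ [[-2.68, 2.21], [-2.69, 1.75]]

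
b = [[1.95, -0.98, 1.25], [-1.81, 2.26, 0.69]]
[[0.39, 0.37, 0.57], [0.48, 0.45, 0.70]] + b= [[2.34, -0.61, 1.82], [-1.33, 2.71, 1.39]]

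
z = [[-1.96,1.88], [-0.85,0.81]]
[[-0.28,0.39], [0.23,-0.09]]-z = [[1.68, -1.49], [1.08, -0.9]]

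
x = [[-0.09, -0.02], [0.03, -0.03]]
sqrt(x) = [[0.3j, 0.04j], [0.00-0.06j, 0.00+0.18j]]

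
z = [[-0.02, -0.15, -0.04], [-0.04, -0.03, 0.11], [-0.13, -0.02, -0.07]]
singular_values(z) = [0.18, 0.13, 0.11]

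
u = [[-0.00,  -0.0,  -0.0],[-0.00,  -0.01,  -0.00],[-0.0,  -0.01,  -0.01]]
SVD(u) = [[0.00, 0.00, 1.0], [-0.53, -0.85, 0.0], [-0.85, 0.53, 0.0]] @ diag([0.016180339887498948, 0.00618033988749895, -0.0]) @ [[0.00, 0.85, 0.53], [-0.0, 0.53, -0.85], [1.0, 0.0, 0.00]]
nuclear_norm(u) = 0.02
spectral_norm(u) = 0.02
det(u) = 0.00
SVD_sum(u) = [[0.00, 0.0, 0.0], [0.00, -0.01, -0.00], [0.00, -0.01, -0.01]] + [[0.0, 0.00, 0.0],[0.00, -0.00, 0.00],[0.00, 0.00, -0.00]] + [[-0.00, -0.0, -0.0], [-0.00, -0.0, -0.0], [-0.0, -0.0, -0.0]]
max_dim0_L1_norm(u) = 0.02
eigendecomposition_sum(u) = [[-0.0, -0.0, -0.0], [-0.00, -0.0, -0.00], [-0.0, 45035996273704.96, -0.01]] + [[-0.00, -0.0, -0.0],[-0.00, -0.0, -0.0],[-0.00, -0.00, -0.00]] + [[-0.00, -0.0, -0.00], [-0.0, -0.01, -0.00], [-0.0, -45035996273704.96, -0.0]]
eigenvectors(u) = [[0.0, 1.0, 0.0],[0.0, 0.0, 0.0],[1.00, 0.00, 1.0]]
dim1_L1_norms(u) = [0.0, 0.01, 0.02]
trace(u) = -0.02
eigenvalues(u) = [-0.01, -0.0, -0.01]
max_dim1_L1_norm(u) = 0.02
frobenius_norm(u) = 0.02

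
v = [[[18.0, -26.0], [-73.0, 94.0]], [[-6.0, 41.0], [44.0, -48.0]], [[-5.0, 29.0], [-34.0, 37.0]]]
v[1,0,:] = [-6.0, 41.0]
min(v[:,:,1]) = -48.0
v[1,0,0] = -6.0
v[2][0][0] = -5.0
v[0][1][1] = 94.0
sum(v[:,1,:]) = 20.0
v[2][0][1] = 29.0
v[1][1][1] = -48.0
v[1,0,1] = 41.0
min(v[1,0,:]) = -6.0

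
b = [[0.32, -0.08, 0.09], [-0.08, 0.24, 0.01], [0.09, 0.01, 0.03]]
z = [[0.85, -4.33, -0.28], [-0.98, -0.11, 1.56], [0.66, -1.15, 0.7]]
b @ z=[[0.41, -1.48, -0.15],[-0.3, 0.31, 0.4],[0.09, -0.43, 0.01]]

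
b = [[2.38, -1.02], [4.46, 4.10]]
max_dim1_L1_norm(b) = 8.56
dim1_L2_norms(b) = [2.59, 6.06]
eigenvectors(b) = [[0.17-0.39j, (0.17+0.39j)],[(-0.9+0j), (-0.9-0j)]]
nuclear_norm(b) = 8.49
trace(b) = 6.48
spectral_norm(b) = 6.17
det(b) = 14.31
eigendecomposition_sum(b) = [[1.19+1.69j, -0.51+0.85j], [2.23-3.70j, (2.05+0.26j)]] + [[1.19-1.69j, (-0.51-0.85j)], [2.23+3.70j, 2.05-0.26j]]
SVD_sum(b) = [[0.98, 0.77], [4.75, 3.73]] + [[1.40, -1.79], [-0.29, 0.37]]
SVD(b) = [[-0.2,-0.98], [-0.98,0.20]] @ diag([6.166271929392877, 2.3202350080932392]) @ [[-0.79,-0.62], [-0.62,0.79]]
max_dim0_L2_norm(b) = 5.06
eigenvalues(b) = [(3.24+1.95j), (3.24-1.95j)]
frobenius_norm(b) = 6.59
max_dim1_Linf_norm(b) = 4.46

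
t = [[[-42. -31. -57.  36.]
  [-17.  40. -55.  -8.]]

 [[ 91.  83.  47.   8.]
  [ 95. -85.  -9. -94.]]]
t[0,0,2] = -57.0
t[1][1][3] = -94.0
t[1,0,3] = 8.0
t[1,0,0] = 91.0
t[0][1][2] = -55.0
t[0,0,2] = -57.0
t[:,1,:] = [[-17.0, 40.0, -55.0, -8.0], [95.0, -85.0, -9.0, -94.0]]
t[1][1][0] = 95.0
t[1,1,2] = -9.0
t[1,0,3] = 8.0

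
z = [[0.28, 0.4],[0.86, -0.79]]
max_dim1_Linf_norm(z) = 0.86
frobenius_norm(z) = 1.27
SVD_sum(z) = [[-0.06, 0.05], [0.84, -0.81]] + [[0.34,0.35], [0.02,0.02]]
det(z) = -0.57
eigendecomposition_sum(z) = [[0.45, 0.14], [0.29, 0.09]] + [[-0.17,0.26], [0.57,-0.88]]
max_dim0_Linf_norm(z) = 0.86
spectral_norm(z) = 1.17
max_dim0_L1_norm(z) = 1.19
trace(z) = -0.51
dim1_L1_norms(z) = [0.68, 1.65]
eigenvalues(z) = [0.54, -1.05]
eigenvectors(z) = [[0.84, -0.29], [0.54, 0.96]]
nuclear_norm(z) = 1.65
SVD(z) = [[0.07, -1.0], [-1.00, -0.07]] @ diag([1.1699158594146826, 0.48311166606697153]) @ [[-0.72, 0.70], [-0.70, -0.72]]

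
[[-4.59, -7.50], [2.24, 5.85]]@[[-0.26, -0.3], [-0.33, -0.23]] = [[3.67, 3.1], [-2.51, -2.02]]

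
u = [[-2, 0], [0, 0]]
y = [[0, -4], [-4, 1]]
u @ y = [[0, 8], [0, 0]]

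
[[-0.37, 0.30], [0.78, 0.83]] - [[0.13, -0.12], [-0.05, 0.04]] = [[-0.50, 0.42], [0.83, 0.79]]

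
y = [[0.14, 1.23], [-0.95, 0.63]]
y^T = [[0.14, -0.95],[1.23, 0.63]]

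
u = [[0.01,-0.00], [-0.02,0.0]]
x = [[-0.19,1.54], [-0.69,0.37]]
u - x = [[0.2, -1.54], [0.67, -0.37]]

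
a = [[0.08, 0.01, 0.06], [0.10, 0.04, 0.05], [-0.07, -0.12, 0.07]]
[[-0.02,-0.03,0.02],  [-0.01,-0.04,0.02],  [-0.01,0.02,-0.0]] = a @ [[-0.22, -0.15, 0.22],[0.22, -0.27, -0.08],[-0.00, -0.26, 0.05]]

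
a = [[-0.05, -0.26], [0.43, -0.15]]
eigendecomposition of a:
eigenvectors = [[(0.09+0.61j), 0.09-0.61j], [0.79+0.00j, (0.79-0j)]]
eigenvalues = [(-0.1+0.33j), (-0.1-0.33j)]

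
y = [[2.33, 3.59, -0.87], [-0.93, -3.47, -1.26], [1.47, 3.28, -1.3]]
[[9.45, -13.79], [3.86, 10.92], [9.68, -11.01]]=y @ [[2.12, -2.22], [0.08, -2.46], [-4.85, -0.25]]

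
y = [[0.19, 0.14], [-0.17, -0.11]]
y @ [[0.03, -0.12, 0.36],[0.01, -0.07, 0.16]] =[[0.01, -0.03, 0.09], [-0.01, 0.03, -0.08]]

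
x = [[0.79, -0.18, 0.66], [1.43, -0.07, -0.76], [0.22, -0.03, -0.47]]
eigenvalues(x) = [(-0.58+0j), (0.41+0.06j), (0.41-0.06j)]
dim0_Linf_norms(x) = [1.43, 0.18, 0.76]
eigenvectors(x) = [[-0.09+0.00j, (0.35+0.04j), 0.35-0.04j],  [(0.9+0j), (0.94+0j), (0.94-0j)],  [(0.43+0j), (0.05+0.01j), (0.05-0.01j)]]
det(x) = -0.10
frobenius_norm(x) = 2.00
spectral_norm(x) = 1.73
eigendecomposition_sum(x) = [[(-0.02+0j), 0.00-0.00j, (0.12-0j)],[0.19-0.00j, (-0+0j), (-1.16+0j)],[(0.09-0j), (-0+0j), -0.56+0.00j]] + [[(0.4-1.47j), (-0.09+0.66j), 0.27-1.68j], [0.62-4.04j, (-0.03+1.79j), 0.20-4.56j], [0.06-0.23j, -0.01+0.10j, 0.04-0.27j]] + [[(0.4+1.47j),  -0.09-0.66j,  (0.27+1.68j)], [0.62+4.04j,  (-0.03-1.79j),  (0.2+4.56j)], [0.06+0.23j,  -0.01-0.10j,  (0.04+0.27j)]]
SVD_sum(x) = [[0.48, -0.04, -0.18],[1.5, -0.12, -0.57],[0.35, -0.03, -0.13]] + [[0.31,-0.13,0.84], [-0.07,0.03,-0.19], [-0.12,0.05,-0.33]] + [[-0.00, -0.02, -0.0], [0.0, 0.02, 0.0], [-0.01, -0.05, -0.01]]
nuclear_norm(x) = 2.79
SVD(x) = [[-0.30, 0.91, 0.29], [-0.93, -0.21, -0.3], [-0.22, -0.36, 0.91]] @ diag([1.7291506905913367, 0.9981532493377864, 0.05854895442208862]) @ [[-0.93, 0.07, 0.35], [0.34, -0.14, 0.93], [-0.12, -0.99, -0.1]]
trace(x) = 0.25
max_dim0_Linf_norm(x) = 1.43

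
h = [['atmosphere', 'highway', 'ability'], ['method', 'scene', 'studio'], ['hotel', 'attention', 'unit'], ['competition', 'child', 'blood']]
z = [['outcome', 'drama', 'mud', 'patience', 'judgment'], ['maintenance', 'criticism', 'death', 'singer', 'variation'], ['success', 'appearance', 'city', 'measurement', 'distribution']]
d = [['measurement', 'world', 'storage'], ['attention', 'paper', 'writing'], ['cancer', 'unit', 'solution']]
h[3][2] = 'blood'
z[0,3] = 'patience'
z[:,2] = ['mud', 'death', 'city']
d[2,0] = 'cancer'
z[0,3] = 'patience'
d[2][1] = 'unit'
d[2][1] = 'unit'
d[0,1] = 'world'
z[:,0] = ['outcome', 'maintenance', 'success']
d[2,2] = 'solution'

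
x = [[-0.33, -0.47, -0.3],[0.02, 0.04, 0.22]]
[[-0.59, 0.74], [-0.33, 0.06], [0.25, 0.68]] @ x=[[0.21, 0.31, 0.34],  [0.11, 0.16, 0.11],  [-0.07, -0.09, 0.07]]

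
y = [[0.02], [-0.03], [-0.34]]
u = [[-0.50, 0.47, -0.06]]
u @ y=[[-0.0]]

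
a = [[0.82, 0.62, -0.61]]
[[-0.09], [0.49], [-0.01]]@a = [[-0.07, -0.06, 0.05], [0.40, 0.30, -0.3], [-0.01, -0.01, 0.01]]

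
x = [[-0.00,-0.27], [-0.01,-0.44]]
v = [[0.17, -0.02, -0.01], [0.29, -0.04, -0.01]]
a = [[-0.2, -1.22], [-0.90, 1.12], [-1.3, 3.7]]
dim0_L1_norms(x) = [0.01, 0.71]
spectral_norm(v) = 0.34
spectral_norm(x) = 0.52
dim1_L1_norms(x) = [0.27, 0.45]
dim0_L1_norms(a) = [2.4, 6.04]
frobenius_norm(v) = 0.34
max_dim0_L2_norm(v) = 0.34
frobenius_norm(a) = 4.36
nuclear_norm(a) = 5.05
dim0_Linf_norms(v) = [0.29, 0.04, 0.01]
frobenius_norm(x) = 0.52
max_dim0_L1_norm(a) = 6.04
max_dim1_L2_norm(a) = 3.92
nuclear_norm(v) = 0.34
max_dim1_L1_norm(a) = 5.0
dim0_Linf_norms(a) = [1.3, 3.7]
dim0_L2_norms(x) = [0.01, 0.52]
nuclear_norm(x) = 0.52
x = v @ a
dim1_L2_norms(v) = [0.17, 0.29]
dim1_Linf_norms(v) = [0.17, 0.29]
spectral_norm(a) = 4.29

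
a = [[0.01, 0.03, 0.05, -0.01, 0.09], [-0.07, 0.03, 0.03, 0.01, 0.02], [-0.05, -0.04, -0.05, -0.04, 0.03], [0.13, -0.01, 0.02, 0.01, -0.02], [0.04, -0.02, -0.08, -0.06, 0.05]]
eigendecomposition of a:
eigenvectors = [[(0.25+0.29j), 0.25-0.29j, -0.08+0.34j, (-0.08-0.34j), (-0.03+0j)], [-0.40+0.07j, (-0.4-0.07j), (-0.36+0.2j), -0.36-0.20j, (-0.19+0j)], [-0.18-0.02j, (-0.18+0.02j), -0.39-0.16j, -0.39+0.16j, (-0.34+0j)], [(0.72+0j), 0.72-0.00j, 0.68+0.00j, 0.68-0.00j, 0.85+0.00j], [0.28+0.23j, (0.28-0.23j), (0.21-0.14j), 0.21+0.14j, 0.35+0.00j]]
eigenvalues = [(0.05+0.04j), (0.05-0.04j), (-0.02+0.06j), (-0.02-0.06j), (-0.01+0j)]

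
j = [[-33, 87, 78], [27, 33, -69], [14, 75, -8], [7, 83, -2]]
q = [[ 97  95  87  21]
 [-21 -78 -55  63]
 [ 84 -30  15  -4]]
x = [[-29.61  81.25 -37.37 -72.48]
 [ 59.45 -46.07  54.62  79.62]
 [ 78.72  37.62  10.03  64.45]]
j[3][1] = 83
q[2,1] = -30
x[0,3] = -72.48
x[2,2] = 10.03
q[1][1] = -78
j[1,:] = [27, 33, -69]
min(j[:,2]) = -69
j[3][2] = -2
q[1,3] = 63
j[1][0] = 27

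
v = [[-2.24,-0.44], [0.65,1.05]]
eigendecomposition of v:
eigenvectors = [[-0.98, 0.14],[0.20, -0.99]]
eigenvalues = [-2.15, 0.96]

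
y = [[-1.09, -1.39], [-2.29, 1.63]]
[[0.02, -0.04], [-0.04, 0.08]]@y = [[0.07,-0.09], [-0.14,0.19]]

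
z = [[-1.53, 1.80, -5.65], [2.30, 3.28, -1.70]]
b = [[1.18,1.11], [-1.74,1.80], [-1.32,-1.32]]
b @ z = [[0.75, 5.76, -8.55],[6.8, 2.77, 6.77],[-1.02, -6.71, 9.70]]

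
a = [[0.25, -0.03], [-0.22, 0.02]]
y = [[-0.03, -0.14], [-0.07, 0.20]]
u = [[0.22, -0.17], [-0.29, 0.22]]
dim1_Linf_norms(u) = [0.22, 0.29]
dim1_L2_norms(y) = [0.14, 0.21]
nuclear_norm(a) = 0.34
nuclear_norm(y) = 0.31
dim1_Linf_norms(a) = [0.25, 0.22]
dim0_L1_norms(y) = [0.1, 0.34]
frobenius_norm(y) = 0.26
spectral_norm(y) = 0.25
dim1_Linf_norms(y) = [0.14, 0.2]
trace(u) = 0.44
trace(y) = 0.17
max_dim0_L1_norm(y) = 0.34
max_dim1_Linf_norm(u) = 0.29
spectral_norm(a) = 0.33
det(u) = -0.00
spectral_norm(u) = 0.46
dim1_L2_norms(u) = [0.28, 0.36]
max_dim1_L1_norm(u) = 0.51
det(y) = -0.02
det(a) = -0.00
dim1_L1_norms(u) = [0.39, 0.51]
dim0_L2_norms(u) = [0.36, 0.28]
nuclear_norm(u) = 0.46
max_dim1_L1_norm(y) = 0.27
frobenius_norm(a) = 0.33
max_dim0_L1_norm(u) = 0.51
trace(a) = 0.27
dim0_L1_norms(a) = [0.47, 0.05]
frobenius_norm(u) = 0.46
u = y + a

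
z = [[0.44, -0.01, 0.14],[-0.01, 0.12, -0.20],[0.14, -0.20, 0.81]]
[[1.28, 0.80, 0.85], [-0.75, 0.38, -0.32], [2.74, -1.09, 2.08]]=z@ [[2.04, 2.33, 1.03], [-1.8, 0.70, 2.38], [2.58, -1.58, 2.98]]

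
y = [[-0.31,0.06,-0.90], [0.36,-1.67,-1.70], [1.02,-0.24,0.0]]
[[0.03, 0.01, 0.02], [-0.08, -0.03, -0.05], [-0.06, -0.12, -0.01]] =y @ [[-0.04, -0.13, -0.00], [0.06, -0.04, 0.05], [-0.02, 0.03, -0.02]]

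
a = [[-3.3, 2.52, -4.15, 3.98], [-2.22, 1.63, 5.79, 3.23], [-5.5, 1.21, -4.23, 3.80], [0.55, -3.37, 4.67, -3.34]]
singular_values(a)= [12.05, 7.31, 3.43, 0.01]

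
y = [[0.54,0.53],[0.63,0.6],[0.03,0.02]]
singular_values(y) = [1.15, 0.01]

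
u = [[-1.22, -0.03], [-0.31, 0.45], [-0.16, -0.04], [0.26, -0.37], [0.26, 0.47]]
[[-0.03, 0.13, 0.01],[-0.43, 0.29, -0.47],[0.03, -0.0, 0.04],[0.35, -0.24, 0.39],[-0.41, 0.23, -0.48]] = u @ [[0.05,-0.12,0.02], [-0.91,0.56,-1.03]]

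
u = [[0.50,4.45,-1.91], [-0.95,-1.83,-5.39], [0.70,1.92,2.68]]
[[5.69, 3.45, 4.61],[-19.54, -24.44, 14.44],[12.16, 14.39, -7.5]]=u@ [[-0.95, -2.59, -3.53],[2.63, 2.80, 0.48],[2.9, 4.04, -2.22]]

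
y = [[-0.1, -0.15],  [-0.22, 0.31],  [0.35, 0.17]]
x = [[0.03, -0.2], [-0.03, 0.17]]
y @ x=[[0.0,-0.01],  [-0.02,0.10],  [0.01,-0.04]]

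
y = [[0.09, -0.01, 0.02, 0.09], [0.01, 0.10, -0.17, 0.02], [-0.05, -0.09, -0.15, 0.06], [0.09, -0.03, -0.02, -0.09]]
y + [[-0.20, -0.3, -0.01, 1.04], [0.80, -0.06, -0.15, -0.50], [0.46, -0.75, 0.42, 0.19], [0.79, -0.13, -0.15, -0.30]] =[[-0.11,-0.31,0.01,1.13], [0.81,0.04,-0.32,-0.48], [0.41,-0.84,0.27,0.25], [0.88,-0.16,-0.17,-0.39]]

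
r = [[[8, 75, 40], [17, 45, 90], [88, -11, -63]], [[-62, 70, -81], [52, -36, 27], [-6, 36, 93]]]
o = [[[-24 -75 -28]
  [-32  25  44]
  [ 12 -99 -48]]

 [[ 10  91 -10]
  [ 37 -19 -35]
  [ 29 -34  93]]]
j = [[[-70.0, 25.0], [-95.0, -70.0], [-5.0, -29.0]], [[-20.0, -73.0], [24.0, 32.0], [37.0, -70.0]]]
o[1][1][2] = -35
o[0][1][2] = 44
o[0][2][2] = -48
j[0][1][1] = -70.0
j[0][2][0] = -5.0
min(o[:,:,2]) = -48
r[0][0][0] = 8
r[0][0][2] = 40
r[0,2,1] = -11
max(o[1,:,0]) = 37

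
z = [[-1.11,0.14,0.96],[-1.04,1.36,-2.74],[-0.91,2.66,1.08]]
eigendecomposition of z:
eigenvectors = [[(0.94+0j),(0.11+0.15j),0.11-0.15j], [(0.35+0j),-0.70+0.00j,-0.70-0.00j], [(-0.04+0j),-0.08+0.68j,-0.08-0.68j]]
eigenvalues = [(-1.1+0j), (1.21+2.87j), (1.21-2.87j)]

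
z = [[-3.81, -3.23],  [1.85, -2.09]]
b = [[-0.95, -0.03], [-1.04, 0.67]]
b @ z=[[3.56, 3.13], [5.20, 1.96]]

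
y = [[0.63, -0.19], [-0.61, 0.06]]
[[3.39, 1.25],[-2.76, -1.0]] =y @ [[4.11, 1.46], [-4.22, -1.76]]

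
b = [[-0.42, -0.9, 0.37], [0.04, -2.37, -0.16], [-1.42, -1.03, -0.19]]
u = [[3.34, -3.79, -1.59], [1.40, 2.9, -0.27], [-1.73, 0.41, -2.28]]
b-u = [[-3.76,2.89,1.96],[-1.36,-5.27,0.11],[0.31,-1.44,2.09]]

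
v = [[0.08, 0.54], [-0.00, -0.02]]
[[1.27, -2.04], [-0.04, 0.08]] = v@[[1.64, 2.93], [2.11, -4.21]]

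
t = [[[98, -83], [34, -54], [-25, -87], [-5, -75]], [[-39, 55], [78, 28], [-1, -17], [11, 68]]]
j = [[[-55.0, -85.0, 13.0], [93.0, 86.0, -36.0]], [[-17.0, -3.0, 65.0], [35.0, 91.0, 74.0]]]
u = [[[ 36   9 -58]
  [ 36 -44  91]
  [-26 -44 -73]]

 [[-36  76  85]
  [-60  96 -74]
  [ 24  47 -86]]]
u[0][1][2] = 91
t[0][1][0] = 34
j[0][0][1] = -85.0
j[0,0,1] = -85.0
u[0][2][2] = -73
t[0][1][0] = 34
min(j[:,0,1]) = -85.0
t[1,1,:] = [78, 28]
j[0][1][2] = -36.0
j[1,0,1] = -3.0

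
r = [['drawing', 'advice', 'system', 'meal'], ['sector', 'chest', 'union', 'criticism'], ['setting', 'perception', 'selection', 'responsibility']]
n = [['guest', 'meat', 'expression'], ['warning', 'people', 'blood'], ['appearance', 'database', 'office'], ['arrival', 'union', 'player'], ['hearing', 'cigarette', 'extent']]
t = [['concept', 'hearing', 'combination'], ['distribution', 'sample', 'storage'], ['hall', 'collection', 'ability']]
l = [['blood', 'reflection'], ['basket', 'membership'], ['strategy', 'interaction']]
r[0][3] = 'meal'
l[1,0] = 'basket'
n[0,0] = 'guest'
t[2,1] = 'collection'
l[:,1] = ['reflection', 'membership', 'interaction']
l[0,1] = 'reflection'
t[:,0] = ['concept', 'distribution', 'hall']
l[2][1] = 'interaction'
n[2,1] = 'database'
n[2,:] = ['appearance', 'database', 'office']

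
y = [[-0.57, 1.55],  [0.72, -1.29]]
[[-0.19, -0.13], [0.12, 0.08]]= y@[[-0.16, -0.12], [-0.18, -0.13]]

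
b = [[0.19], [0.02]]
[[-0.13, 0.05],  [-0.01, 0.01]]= b@[[-0.67, 0.26]]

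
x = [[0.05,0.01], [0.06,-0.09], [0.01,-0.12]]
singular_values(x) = [0.16, 0.06]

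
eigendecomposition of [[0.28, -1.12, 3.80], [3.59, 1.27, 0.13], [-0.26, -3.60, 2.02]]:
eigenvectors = [[-0.58+0.00j, (0.44-0.38j), (0.44+0.38j)], [(0.62+0j), -0.15-0.54j, (-0.15+0.54j)], [0.53+0.00j, (0.59+0j), (0.59-0j)]]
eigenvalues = [(-1.96+0j), (2.77+3.49j), (2.77-3.49j)]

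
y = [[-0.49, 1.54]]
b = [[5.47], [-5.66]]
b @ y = [[-2.68, 8.42], [2.77, -8.72]]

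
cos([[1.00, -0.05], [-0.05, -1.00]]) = [[0.54, 0.00],[-0.00, 0.54]]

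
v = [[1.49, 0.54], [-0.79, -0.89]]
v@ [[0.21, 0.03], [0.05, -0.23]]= [[0.34,-0.08], [-0.21,0.18]]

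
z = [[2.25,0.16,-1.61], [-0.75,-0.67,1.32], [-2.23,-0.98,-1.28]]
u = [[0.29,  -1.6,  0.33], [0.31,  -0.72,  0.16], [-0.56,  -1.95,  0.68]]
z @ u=[[1.6, -0.58, -0.33], [-1.16, -0.89, 0.54], [-0.23, 6.77, -1.76]]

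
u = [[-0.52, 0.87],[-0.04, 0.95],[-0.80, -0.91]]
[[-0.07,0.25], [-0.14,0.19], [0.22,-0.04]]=u@[[-0.11, -0.16], [-0.15, 0.19]]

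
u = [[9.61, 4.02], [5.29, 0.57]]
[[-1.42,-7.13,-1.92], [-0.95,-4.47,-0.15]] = u @ [[-0.19, -0.88, 0.03], [0.1, 0.33, -0.55]]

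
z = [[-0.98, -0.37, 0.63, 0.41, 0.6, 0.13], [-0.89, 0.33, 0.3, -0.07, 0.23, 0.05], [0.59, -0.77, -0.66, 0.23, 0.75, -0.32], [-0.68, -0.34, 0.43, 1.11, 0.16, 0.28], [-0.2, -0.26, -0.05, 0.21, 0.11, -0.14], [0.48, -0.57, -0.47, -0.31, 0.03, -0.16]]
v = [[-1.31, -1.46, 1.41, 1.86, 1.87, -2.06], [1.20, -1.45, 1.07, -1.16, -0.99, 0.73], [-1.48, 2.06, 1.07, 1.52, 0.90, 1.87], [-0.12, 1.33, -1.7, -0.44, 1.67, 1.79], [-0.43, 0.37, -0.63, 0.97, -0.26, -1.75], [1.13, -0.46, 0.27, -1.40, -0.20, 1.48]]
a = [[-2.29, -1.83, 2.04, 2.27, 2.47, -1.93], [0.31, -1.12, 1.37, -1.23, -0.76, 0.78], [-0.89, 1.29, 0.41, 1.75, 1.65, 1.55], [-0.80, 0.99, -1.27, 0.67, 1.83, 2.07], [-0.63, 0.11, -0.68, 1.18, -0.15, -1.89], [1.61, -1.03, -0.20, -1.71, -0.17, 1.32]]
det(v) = 4.89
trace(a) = -1.16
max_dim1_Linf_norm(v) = 2.06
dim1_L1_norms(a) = [12.83, 5.57, 7.54, 7.63, 4.64, 6.04]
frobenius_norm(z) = 2.89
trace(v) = -0.91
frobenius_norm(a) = 8.37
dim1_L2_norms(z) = [1.43, 1.03, 1.45, 1.45, 0.43, 0.95]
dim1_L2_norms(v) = [4.13, 2.75, 3.77, 3.3, 2.19, 2.4]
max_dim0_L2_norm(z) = 1.68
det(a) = 27.68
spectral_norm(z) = 2.21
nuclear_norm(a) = 16.31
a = z + v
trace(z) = -0.25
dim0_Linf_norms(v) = [1.48, 2.06, 1.7, 1.86, 1.87, 2.06]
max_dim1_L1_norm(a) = 12.83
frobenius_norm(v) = 7.76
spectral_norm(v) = 5.09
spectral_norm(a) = 6.02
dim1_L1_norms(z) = [3.12, 1.87, 3.32, 3.0, 0.97, 2.02]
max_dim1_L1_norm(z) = 3.32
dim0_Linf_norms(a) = [2.29, 1.83, 2.04, 2.27, 2.47, 2.07]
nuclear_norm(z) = 5.43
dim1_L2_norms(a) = [5.27, 2.43, 3.29, 3.36, 2.42, 2.9]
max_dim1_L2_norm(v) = 4.13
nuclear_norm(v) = 15.10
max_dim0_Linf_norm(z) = 1.11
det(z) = -0.04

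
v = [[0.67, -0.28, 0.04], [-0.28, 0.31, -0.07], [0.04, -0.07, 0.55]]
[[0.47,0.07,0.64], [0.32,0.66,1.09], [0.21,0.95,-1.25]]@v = [[0.32, -0.15, 0.37], [0.07, 0.04, 0.57], [-0.18, 0.32, -0.75]]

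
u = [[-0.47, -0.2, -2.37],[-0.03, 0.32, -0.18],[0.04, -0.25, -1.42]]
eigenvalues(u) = [-1.35, -0.56, 0.34]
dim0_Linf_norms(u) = [0.47, 0.32, 2.37]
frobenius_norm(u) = 2.84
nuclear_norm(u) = 3.43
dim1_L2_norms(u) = [2.42, 0.37, 1.44]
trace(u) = -1.57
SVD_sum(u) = [[-0.33, -0.24, -2.38],[-0.02, -0.01, -0.15],[-0.20, -0.14, -1.4]] + [[-0.04, 0.09, -0.0], [-0.14, 0.27, -0.01], [0.09, -0.18, 0.01]] + [[-0.09, -0.05, 0.02], [0.13, 0.06, -0.02], [0.15, 0.07, -0.03]]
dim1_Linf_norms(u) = [2.37, 0.32, 1.42]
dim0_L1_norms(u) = [0.54, 0.77, 3.97]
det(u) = 0.26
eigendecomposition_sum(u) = [[0.16,-0.58,-4.04],[0.01,-0.03,-0.23],[0.06,-0.21,-1.48]] + [[-0.63, 0.33, 1.67], [-0.03, 0.01, 0.07], [-0.02, 0.01, 0.06]] + [[-0.0, 0.05, -0.0], [-0.01, 0.34, -0.02], [0.0, -0.05, 0.0]]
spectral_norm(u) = 2.81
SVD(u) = [[-0.86, -0.26, -0.44],[-0.05, -0.81, 0.59],[-0.51, 0.53, 0.68]] @ diag([2.809341506559895, 0.3780842145250209, 0.24218304285556977]) @ [[0.14, 0.1, 0.99], [0.44, -0.9, 0.03], [0.89, 0.43, -0.17]]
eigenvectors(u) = [[0.94, -1.0, 0.15], [0.05, -0.04, 0.98], [0.34, -0.03, -0.14]]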